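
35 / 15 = 7 / 3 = 2.33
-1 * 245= -245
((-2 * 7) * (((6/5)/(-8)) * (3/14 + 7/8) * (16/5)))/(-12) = -61/100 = -0.61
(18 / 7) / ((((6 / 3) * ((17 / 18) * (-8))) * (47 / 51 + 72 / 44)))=-0.07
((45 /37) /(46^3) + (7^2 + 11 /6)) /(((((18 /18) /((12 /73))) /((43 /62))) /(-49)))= -1157203411105 /4075020308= -283.97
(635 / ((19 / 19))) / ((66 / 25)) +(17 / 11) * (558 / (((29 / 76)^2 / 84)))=497749.49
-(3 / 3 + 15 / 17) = -32 / 17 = -1.88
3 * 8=24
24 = 24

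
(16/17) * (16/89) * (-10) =-2560/1513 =-1.69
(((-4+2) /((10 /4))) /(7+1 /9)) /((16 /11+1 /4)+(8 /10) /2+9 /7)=-693 /20884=-0.03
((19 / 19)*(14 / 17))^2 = 196 / 289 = 0.68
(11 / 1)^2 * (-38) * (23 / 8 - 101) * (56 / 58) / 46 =12633005 / 1334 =9470.02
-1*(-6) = 6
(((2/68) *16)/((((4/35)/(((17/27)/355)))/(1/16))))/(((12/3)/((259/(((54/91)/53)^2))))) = 42172789477/178879104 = 235.76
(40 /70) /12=1 /21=0.05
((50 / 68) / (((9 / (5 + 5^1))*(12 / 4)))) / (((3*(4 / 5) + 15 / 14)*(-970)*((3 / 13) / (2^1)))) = -22750 / 32457267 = -0.00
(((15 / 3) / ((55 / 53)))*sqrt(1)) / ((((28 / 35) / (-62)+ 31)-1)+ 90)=0.04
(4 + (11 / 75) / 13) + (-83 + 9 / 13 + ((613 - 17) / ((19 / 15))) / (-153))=-8541999 / 104975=-81.37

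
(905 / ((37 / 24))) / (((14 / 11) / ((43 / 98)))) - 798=-7559028 / 12691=-595.62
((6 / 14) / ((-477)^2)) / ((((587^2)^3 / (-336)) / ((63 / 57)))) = -112 / 6550209677929427077017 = -0.00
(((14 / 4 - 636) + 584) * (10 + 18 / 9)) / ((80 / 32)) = -1164 / 5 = -232.80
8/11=0.73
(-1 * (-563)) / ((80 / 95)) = 10697 / 16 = 668.56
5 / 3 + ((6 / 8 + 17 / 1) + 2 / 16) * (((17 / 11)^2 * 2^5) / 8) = 11381 / 66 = 172.44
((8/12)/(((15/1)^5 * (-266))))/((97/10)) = -2/5878018125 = -0.00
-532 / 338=-266 / 169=-1.57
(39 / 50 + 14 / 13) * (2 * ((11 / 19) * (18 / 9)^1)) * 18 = 477972 / 6175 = 77.40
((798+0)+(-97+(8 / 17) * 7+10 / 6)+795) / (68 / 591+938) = 15080153 / 9425242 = 1.60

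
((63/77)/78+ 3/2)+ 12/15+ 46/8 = 23053/2860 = 8.06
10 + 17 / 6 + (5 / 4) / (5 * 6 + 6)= 1853 / 144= 12.87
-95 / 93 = -1.02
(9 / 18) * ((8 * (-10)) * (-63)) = 2520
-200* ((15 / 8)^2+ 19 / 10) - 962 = -16361 / 8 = -2045.12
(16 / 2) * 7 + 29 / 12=701 / 12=58.42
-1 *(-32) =32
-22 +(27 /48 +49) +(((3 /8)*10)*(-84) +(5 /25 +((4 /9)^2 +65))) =-1438819 /6480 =-222.04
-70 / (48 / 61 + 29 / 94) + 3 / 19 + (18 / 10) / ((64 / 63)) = -2366695427 / 38188480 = -61.97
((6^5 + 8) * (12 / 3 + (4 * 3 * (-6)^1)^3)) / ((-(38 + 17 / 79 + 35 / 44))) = 10098931584896 / 135601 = 74475347.42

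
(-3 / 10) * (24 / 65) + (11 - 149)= -44886 / 325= -138.11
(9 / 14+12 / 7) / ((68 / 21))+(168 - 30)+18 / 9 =19139 / 136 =140.73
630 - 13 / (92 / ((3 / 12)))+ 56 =252435 / 368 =685.96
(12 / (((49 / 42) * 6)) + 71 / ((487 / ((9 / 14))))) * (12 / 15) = 3522 / 2435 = 1.45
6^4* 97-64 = 125648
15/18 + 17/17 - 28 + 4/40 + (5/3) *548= 13309/15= 887.27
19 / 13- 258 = -3335 / 13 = -256.54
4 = 4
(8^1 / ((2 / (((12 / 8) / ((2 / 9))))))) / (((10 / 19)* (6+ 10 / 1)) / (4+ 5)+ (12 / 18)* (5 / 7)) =32319 / 1690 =19.12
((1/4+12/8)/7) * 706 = 353/2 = 176.50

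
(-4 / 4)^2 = 1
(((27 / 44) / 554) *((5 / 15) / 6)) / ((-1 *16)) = -3 / 780032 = -0.00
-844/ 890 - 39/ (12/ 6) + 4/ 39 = -20.35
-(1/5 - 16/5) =3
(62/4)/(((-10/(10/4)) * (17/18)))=-279/68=-4.10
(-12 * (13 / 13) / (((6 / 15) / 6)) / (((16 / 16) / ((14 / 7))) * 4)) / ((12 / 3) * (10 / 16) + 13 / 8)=-240 / 11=-21.82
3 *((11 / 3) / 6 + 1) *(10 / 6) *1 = 145 / 18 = 8.06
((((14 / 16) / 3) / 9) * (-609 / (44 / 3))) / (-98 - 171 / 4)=1421 / 148632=0.01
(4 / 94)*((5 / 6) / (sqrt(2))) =5*sqrt(2) / 282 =0.03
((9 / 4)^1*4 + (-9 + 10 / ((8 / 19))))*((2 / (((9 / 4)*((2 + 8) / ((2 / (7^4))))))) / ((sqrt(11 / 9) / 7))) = 38*sqrt(11) / 11319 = 0.01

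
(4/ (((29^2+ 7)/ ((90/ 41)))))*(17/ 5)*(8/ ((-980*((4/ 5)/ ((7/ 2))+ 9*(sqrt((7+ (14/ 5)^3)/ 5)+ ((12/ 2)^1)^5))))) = -176776200/ 43048528623837443+ 6885*sqrt(3619)/ 325938859580483497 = -0.00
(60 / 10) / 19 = 6 / 19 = 0.32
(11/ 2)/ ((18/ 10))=55/ 18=3.06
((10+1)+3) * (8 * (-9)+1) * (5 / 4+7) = -16401 / 2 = -8200.50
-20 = -20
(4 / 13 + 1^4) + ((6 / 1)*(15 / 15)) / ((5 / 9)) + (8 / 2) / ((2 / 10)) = 32.11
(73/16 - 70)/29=-1047/464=-2.26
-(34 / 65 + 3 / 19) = -841 / 1235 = -0.68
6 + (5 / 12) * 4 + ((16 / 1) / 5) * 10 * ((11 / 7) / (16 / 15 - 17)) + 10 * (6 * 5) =1528339 / 5019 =304.51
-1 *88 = -88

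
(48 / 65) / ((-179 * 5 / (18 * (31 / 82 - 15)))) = 517968 / 2385175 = 0.22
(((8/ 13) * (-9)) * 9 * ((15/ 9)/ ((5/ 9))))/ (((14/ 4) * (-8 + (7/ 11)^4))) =56924208/ 10440157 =5.45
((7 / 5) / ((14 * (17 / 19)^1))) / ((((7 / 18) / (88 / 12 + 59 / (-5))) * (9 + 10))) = -201 / 2975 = -0.07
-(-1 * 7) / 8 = 7 / 8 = 0.88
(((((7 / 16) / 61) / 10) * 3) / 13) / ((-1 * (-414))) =7 / 17509440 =0.00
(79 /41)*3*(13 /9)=1027 /123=8.35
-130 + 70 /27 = -3440 /27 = -127.41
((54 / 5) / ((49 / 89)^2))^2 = 182956374756 / 144120025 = 1269.47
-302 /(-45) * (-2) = -604 /45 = -13.42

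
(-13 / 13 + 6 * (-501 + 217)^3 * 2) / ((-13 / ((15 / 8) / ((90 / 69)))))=30394903.50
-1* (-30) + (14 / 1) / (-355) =10636 / 355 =29.96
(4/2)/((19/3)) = 6/19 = 0.32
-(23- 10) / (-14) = 0.93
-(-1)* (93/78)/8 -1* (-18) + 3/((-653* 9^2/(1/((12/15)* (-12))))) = 49917785/2750436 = 18.15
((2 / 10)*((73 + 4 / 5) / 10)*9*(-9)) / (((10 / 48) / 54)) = -19368072 / 625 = -30988.92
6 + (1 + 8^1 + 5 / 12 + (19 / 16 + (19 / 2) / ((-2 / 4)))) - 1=-163 / 48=-3.40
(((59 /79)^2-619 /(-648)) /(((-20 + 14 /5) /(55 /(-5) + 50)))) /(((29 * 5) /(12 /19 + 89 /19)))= -8034072371 /63878981616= -0.13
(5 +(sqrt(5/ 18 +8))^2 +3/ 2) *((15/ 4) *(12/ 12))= 665/ 12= 55.42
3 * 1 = 3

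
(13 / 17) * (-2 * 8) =-12.24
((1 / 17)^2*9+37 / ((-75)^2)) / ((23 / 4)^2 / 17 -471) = -981088 / 12200124375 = -0.00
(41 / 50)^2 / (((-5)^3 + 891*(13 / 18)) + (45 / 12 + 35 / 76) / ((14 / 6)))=223573 / 173001250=0.00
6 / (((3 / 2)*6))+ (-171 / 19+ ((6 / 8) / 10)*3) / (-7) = 1613 / 840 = 1.92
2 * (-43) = -86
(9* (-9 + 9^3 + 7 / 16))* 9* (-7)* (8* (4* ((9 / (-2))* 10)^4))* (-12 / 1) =643221642735000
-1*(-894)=894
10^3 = 1000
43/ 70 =0.61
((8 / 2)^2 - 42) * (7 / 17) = -182 / 17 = -10.71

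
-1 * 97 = -97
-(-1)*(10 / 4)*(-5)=-25 / 2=-12.50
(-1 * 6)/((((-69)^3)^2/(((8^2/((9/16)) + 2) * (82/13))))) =-170888/4208808360159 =-0.00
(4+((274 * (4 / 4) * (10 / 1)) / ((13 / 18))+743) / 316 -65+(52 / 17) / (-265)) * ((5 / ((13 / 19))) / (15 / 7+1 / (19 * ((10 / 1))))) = -10909212654235 / 68735140214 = -158.71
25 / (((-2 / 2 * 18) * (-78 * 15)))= 5 / 4212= 0.00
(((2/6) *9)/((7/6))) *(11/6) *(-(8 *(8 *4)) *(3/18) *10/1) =-14080/7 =-2011.43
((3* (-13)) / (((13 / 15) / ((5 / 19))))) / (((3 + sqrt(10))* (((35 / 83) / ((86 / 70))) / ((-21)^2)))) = -2469.09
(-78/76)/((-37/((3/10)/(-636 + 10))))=-117/8801560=-0.00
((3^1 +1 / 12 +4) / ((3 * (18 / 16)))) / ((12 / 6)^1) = 85 / 81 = 1.05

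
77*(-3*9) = -2079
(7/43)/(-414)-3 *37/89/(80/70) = -6918569/6337512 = -1.09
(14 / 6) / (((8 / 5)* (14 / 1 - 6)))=35 / 192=0.18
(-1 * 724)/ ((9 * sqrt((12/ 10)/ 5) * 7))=-23.46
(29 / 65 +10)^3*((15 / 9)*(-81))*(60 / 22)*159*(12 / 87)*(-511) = 16481713218998328 / 3504215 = 4703396686.28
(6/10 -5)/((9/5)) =-22/9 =-2.44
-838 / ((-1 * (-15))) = -55.87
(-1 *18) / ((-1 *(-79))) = -18 / 79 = -0.23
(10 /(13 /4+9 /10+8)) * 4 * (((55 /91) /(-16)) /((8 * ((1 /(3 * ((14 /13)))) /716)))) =-35.96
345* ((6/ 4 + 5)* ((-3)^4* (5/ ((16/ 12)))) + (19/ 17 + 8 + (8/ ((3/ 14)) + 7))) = 95145595/ 136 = 699599.96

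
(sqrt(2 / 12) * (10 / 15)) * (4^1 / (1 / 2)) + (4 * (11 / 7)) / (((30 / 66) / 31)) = 8 * sqrt(6) / 9 + 15004 / 35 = 430.86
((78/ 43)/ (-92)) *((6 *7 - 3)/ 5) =-1521/ 9890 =-0.15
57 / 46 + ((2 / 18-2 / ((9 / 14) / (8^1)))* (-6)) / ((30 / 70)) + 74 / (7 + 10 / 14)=444289 / 1242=357.72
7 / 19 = 0.37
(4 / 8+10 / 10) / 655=3 / 1310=0.00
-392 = -392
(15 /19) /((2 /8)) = 60 /19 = 3.16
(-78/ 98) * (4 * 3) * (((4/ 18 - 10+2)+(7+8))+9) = -7592/ 49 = -154.94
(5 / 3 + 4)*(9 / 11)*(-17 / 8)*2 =-867 / 44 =-19.70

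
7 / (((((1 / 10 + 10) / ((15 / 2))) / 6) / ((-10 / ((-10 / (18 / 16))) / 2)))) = 14175 / 808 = 17.54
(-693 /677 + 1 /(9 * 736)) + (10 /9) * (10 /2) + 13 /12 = 8393999 /1494816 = 5.62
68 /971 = 0.07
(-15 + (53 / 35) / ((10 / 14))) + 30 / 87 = -9088 / 725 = -12.54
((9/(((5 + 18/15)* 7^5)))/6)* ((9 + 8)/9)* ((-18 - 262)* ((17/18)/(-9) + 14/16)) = -212075/36173466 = -0.01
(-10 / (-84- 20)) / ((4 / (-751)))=-3755 / 208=-18.05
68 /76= 17 /19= 0.89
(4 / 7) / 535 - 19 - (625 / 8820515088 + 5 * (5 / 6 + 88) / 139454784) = -2151732262550491 / 113255413729920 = -19.00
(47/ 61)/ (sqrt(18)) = 47 * sqrt(2)/ 366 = 0.18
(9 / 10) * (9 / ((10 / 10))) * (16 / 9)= 72 / 5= 14.40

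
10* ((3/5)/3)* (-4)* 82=-656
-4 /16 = -1 /4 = -0.25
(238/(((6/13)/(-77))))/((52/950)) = -4352425/6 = -725404.17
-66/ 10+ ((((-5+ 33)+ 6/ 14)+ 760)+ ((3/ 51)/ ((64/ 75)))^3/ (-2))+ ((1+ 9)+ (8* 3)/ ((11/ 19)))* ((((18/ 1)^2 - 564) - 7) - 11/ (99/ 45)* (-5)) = -10552689199832179/ 991693373440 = -10641.08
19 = 19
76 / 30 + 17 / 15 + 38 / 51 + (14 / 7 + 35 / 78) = 6.86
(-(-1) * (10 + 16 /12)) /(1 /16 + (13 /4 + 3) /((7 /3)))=3808 /921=4.13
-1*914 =-914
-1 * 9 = -9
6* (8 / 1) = 48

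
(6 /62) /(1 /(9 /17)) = 27 /527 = 0.05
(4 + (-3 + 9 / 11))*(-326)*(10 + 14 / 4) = -88020 / 11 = -8001.82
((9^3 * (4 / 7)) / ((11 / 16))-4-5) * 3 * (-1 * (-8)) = 1103112 / 77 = 14326.13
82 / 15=5.47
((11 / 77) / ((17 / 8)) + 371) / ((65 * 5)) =44157 / 38675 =1.14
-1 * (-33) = 33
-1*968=-968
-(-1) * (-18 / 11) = -18 / 11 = -1.64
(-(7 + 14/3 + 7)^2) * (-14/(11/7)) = 307328/99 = 3104.32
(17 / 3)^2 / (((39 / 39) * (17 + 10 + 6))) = 289 / 297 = 0.97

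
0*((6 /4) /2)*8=0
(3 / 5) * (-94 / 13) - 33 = -2427 / 65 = -37.34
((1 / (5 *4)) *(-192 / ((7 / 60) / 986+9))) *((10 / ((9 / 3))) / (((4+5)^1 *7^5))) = -631040 / 26846510187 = -0.00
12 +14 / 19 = 242 / 19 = 12.74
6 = 6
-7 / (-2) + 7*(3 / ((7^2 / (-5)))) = 19 / 14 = 1.36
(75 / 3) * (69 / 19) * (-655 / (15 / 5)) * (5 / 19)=-1883125 / 361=-5216.41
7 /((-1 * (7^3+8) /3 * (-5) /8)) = 56 /585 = 0.10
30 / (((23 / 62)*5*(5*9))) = 0.36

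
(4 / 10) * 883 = 1766 / 5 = 353.20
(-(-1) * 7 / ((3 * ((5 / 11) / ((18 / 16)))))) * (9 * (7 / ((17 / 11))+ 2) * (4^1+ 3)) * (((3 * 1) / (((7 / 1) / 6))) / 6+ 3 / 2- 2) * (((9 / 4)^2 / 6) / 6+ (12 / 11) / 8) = -47.00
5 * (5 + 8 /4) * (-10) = -350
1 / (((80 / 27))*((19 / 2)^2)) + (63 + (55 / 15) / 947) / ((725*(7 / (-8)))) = -1989881083 / 20819700300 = -0.10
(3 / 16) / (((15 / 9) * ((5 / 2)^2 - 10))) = -3 / 100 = -0.03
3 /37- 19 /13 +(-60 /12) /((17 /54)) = -141158 /8177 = -17.26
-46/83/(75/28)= -0.21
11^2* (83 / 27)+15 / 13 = 130964 / 351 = 373.12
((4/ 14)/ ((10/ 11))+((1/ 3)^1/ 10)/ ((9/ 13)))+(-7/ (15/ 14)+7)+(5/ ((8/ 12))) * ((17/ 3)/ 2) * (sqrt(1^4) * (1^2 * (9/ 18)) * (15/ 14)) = 184661/ 15120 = 12.21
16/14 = 8/7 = 1.14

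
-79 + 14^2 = 117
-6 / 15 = -2 / 5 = -0.40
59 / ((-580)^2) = 59 / 336400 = 0.00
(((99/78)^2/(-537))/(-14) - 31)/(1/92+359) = -1207853579/13988243906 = -0.09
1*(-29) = -29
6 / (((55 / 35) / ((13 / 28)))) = 39 / 22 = 1.77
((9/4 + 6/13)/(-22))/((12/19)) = -893/4576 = -0.20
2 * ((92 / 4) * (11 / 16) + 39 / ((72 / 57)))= 747 / 8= 93.38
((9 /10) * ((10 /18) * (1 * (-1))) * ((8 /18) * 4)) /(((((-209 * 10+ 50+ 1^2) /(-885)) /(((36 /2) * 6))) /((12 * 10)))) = -5000.10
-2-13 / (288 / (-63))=27 / 32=0.84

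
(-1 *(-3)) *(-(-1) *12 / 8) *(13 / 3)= 39 / 2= 19.50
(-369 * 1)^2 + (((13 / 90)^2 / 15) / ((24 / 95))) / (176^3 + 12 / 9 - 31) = 432918243589920811 / 3179458461600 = 136161.00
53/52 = 1.02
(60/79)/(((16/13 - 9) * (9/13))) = -3380/23937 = -0.14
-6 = -6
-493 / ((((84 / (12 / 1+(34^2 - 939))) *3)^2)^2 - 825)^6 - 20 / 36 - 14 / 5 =-2263986687505605375245151192067696109472816537725498155994349298282008098864 / 674698019455312542408855162404584898331161970287086994514320805625135193205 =-3.36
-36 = -36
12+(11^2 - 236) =-103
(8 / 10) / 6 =2 / 15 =0.13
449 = 449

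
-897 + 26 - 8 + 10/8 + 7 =-3483/4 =-870.75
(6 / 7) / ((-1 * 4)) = -0.21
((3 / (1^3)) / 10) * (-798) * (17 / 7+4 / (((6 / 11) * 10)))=-18924 / 25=-756.96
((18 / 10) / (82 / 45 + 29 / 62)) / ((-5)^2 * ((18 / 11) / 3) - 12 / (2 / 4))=-9207 / 121391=-0.08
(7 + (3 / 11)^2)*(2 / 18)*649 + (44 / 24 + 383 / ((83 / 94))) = 15542189 / 16434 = 945.73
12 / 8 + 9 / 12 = 9 / 4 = 2.25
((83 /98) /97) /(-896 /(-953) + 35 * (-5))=-79099 /1576845774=-0.00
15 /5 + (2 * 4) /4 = 5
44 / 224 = 11 / 56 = 0.20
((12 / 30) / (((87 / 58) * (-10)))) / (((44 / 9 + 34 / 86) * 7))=-258 / 357875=-0.00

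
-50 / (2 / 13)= -325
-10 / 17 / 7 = -10 / 119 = -0.08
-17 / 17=-1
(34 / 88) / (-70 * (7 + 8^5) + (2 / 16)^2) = -272 / 1615151989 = -0.00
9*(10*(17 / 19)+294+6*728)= 798732 / 19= 42038.53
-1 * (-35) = 35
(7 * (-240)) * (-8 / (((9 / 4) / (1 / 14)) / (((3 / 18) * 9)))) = 640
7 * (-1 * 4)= -28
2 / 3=0.67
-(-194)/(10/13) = 1261/5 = 252.20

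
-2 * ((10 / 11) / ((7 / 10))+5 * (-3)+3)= 1648 / 77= 21.40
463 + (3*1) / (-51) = 7870 / 17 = 462.94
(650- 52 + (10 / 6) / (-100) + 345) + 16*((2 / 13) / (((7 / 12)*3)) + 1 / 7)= 738407 / 780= 946.68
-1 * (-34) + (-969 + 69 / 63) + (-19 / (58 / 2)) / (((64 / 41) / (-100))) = -8690993 / 9744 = -891.93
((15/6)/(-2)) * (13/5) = -13/4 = -3.25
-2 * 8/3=-16/3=-5.33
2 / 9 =0.22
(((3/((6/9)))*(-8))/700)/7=-9/1225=-0.01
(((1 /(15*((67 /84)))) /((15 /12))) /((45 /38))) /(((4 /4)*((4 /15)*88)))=133 /55275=0.00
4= 4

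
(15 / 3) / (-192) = -5 / 192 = -0.03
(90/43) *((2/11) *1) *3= 540/473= 1.14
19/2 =9.50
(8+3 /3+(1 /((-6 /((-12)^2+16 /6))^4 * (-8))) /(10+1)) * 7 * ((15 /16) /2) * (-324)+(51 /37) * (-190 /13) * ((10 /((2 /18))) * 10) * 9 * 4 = 379339114085 /103896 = 3651142.62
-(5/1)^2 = -25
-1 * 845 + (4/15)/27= -342221/405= -844.99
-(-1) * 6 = 6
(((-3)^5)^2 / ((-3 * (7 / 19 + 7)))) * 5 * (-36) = 3365793 / 7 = 480827.57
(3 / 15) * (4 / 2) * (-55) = -22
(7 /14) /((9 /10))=5 /9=0.56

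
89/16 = 5.56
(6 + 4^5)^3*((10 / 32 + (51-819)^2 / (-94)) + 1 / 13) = -8378195929162875 / 1222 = -6856134148251.13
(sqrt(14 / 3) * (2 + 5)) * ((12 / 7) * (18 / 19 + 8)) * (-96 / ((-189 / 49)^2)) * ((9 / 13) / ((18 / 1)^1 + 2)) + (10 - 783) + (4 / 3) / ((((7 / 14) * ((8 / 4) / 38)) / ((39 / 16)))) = -701.31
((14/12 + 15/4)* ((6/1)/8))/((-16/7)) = -413/256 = -1.61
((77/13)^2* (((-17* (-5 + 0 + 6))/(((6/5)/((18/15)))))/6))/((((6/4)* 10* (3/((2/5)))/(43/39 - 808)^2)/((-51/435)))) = 67446.20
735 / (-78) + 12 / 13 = -17 / 2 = -8.50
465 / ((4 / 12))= 1395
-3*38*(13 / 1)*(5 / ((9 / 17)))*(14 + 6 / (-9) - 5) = -1049750 / 9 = -116638.89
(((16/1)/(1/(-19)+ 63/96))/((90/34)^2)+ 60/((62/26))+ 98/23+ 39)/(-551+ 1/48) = -612165037936/4671278732475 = -0.13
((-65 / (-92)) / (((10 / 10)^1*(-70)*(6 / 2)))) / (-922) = 13 / 3562608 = 0.00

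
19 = 19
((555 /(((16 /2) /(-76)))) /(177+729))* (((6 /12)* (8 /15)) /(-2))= 703 /906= 0.78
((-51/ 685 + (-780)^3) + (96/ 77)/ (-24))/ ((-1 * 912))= 25030245246667/ 48103440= 520342.11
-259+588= 329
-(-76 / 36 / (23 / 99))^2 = -43681 / 529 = -82.57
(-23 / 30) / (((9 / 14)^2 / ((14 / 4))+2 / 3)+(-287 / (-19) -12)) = -149891 / 760535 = -0.20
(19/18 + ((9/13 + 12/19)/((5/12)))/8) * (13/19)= 16147/16245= 0.99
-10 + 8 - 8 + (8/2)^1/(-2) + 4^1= -8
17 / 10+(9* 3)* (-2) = -523 / 10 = -52.30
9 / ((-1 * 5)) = -9 / 5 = -1.80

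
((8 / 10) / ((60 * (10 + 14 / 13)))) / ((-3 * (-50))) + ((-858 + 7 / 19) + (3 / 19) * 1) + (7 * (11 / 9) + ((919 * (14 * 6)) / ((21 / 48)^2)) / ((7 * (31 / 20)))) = 1698251206875193 / 46754820000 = 36322.48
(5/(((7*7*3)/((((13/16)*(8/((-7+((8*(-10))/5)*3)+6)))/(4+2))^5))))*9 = -0.00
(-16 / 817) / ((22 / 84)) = -0.07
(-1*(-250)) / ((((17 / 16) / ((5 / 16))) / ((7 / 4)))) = 4375 / 34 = 128.68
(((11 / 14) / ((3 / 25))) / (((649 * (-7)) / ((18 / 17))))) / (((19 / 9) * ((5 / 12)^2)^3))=-80621568 / 583620625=-0.14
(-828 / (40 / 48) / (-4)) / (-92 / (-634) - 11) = -131238 / 5735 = -22.88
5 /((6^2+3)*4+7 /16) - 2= -4926 /2503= -1.97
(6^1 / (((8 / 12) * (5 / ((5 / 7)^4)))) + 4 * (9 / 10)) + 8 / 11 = 633313 / 132055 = 4.80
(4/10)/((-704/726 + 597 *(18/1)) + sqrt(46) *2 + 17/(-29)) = 19680576762/528641299416365 - 3663396 *sqrt(46)/528641299416365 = 0.00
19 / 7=2.71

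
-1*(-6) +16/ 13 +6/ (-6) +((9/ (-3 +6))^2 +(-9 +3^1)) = 120/ 13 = 9.23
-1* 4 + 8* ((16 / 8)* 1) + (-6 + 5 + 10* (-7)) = -59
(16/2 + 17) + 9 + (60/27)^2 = 3154/81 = 38.94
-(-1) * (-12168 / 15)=-4056 / 5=-811.20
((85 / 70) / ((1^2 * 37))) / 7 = 17 / 3626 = 0.00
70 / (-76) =-35 / 38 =-0.92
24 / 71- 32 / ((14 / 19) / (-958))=20677640 / 497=41604.91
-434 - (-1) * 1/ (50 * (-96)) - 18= -2169601/ 4800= -452.00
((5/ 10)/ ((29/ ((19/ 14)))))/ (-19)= -1/ 812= -0.00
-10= -10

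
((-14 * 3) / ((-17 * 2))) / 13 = 21 / 221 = 0.10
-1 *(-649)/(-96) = -649/96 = -6.76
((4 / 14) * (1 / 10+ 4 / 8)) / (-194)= -3 / 3395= -0.00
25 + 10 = 35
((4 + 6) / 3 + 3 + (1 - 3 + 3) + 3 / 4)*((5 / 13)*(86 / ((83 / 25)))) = 521375 / 6474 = 80.53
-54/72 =-3/4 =-0.75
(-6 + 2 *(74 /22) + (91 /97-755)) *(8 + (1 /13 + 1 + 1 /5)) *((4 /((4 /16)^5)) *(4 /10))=-3970631467008 /346775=-11450166.44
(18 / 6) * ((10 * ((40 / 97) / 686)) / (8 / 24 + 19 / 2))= 3600 / 1962989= 0.00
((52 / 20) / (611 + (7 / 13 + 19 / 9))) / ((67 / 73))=111033 / 24051995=0.00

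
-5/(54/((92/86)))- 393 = -456388/1161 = -393.10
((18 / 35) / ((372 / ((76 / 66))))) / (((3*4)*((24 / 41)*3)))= 779 / 10311840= 0.00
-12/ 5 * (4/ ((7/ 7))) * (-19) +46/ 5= 958/ 5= 191.60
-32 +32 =0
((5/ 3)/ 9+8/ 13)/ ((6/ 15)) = 1405/ 702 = 2.00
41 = 41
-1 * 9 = -9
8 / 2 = 4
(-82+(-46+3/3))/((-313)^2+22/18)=-1143/881732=-0.00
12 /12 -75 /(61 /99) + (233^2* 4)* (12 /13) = 200330.97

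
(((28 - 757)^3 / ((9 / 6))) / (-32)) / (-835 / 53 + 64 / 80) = -11407381065 / 21136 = -539713.34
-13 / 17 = -0.76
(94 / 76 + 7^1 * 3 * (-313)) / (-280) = 249727 / 10640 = 23.47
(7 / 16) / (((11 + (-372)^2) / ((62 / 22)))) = 217 / 24357520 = 0.00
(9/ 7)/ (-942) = -3/ 2198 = -0.00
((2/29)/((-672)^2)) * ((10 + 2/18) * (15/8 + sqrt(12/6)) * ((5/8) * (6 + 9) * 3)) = 325 * sqrt(2)/7483392 + 1625/19955712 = 0.00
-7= -7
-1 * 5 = -5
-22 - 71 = -93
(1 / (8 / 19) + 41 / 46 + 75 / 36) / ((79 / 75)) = 73825 / 14536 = 5.08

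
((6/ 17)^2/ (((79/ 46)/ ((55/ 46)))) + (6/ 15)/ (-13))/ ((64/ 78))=124557/ 1826480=0.07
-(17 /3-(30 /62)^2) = -15662 /2883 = -5.43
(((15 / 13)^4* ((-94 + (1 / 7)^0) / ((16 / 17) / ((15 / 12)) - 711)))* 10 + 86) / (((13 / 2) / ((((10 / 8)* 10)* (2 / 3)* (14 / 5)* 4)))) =85281242768960 / 67245989109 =1268.20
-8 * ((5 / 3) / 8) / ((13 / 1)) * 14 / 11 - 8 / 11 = -0.89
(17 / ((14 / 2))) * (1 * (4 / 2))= 34 / 7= 4.86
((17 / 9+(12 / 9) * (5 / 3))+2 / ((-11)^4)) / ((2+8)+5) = 108347 / 395307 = 0.27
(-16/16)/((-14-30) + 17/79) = 79/3459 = 0.02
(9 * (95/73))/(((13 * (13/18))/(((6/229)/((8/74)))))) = 854145/2825173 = 0.30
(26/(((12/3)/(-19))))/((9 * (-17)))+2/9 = 35/34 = 1.03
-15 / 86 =-0.17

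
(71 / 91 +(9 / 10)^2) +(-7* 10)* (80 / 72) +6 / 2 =-73.19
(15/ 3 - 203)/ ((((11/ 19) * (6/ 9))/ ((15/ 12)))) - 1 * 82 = -2893/ 4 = -723.25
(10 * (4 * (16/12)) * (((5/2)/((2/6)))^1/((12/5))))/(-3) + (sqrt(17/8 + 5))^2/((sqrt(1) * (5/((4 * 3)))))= -3461/90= -38.46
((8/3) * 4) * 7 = 224/3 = 74.67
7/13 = 0.54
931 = 931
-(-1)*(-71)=-71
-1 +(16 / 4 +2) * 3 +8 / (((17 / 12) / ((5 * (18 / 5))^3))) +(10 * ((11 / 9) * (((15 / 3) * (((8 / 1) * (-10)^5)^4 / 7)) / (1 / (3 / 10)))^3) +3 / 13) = 626463929794560000000000000000000000000000000000000000000000000002497775392 / 75803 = 8264368557900874635568513000000000000000000000000000000000000000000000.00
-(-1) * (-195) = -195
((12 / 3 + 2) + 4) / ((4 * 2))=5 / 4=1.25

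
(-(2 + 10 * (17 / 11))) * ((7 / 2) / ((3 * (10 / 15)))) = -336 / 11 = -30.55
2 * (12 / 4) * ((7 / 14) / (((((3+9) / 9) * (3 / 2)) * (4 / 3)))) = 9 / 8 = 1.12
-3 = -3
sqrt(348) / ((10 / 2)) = 2* sqrt(87) / 5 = 3.73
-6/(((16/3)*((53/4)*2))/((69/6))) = -207/424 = -0.49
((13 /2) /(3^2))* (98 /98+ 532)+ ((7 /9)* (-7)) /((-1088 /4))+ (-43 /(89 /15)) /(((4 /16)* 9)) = 27723739 /72624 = 381.74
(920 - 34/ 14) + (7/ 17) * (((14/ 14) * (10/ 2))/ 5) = 109240/ 119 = 917.98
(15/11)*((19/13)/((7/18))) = 5130/1001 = 5.12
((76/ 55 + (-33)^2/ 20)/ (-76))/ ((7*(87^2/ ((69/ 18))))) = -0.00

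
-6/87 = -2/29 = -0.07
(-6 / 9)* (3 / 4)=-1 / 2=-0.50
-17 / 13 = -1.31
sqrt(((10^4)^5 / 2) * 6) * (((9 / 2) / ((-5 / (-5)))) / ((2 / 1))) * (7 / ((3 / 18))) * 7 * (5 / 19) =33075000000000 * sqrt(3) / 19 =3015135813702.14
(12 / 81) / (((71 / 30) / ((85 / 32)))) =425 / 2556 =0.17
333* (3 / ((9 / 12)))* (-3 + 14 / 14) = -2664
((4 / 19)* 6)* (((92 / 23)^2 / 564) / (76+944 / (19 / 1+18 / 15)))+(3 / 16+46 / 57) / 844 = 18315663 / 12457021376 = 0.00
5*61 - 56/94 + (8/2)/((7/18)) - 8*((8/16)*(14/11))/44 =12522887/39809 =314.57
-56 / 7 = -8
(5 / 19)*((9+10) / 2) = 5 / 2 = 2.50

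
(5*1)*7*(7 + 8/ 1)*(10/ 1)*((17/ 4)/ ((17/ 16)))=21000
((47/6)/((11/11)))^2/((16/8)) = 2209/72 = 30.68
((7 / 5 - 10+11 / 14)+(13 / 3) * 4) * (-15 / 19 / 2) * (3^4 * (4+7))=-1781109 / 532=-3347.95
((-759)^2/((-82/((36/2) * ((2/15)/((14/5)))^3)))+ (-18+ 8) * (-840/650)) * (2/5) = -267534/914095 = -0.29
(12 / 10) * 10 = 12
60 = 60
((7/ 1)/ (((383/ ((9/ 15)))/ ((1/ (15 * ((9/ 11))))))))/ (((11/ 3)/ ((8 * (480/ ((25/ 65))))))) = 23296/ 9575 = 2.43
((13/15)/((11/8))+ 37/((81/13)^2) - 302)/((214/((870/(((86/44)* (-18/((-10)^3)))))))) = -3143798563000/90561483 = -34714.52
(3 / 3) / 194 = 1 / 194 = 0.01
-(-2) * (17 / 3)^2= 578 / 9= 64.22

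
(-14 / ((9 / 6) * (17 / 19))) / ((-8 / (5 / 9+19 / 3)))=4123 / 459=8.98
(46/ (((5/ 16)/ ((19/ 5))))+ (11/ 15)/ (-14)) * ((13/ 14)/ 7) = 7634549/ 102900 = 74.19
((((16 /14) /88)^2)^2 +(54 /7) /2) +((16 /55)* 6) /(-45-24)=15490621338 /4042599715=3.83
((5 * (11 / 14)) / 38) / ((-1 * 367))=-0.00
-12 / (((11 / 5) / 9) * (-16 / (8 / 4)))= 135 / 22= 6.14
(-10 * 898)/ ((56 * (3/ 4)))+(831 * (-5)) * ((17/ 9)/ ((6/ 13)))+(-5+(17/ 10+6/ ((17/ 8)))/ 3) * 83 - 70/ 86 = -4031754722/ 230265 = -17509.19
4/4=1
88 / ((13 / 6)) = 528 / 13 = 40.62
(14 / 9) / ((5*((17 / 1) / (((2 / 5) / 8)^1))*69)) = 7 / 527850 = 0.00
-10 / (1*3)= -10 / 3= -3.33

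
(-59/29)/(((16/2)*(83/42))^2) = -0.01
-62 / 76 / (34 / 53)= -1643 / 1292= -1.27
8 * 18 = 144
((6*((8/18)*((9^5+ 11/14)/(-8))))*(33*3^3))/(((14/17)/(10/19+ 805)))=-63882965206665/3724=-17154394523.81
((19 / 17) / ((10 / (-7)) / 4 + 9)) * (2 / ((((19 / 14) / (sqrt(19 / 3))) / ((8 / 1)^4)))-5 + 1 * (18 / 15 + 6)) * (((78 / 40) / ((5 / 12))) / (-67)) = -62619648 * sqrt(57) / 3445475-31122 / 1566125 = -137.23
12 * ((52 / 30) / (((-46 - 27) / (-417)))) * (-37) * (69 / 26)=-4258404 / 365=-11666.86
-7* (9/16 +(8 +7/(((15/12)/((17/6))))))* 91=-3734731/240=-15561.38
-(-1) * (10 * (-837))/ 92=-4185/ 46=-90.98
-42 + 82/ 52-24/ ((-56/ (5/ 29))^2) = -173243611/ 4285736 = -40.42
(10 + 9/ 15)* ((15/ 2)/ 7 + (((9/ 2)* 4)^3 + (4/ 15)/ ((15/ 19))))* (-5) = -973887667/ 3150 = -309170.69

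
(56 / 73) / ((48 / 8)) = 28 / 219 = 0.13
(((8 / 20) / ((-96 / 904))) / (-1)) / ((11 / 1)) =113 / 330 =0.34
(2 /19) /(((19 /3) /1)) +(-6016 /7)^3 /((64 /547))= -671796964259830 /123823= -5425461862.98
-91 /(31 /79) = -7189 /31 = -231.90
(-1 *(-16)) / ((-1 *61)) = -0.26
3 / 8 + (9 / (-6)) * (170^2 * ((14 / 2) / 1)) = -2427597 / 8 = -303449.62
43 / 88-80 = -6997 / 88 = -79.51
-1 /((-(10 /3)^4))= 81 /10000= 0.01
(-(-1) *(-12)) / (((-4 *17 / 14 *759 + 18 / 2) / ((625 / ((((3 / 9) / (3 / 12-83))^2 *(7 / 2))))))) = 616280625 / 17162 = 35909.60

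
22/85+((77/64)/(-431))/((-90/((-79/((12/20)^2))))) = 95724101/379831680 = 0.25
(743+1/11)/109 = 8174/1199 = 6.82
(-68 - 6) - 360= -434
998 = 998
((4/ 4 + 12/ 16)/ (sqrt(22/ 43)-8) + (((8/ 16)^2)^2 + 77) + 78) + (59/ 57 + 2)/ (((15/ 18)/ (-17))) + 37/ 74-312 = -2591411/ 11856-sqrt(946)/ 1560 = -218.59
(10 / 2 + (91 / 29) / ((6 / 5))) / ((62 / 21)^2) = 194775 / 222952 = 0.87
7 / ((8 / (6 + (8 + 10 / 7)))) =27 / 2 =13.50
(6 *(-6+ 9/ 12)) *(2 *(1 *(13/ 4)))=-204.75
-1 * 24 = -24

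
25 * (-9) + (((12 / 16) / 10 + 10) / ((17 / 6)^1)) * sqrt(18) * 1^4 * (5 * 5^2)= -225 + 90675 * sqrt(2) / 68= 1660.79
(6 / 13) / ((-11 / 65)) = -30 / 11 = -2.73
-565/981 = -0.58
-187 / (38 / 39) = -7293 / 38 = -191.92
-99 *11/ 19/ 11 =-99/ 19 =-5.21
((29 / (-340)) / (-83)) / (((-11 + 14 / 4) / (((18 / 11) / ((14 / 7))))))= -87 / 776050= -0.00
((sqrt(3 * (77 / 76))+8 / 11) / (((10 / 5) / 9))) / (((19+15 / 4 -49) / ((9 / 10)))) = -0.38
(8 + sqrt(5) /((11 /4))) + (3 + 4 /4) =4*sqrt(5) /11 + 12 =12.81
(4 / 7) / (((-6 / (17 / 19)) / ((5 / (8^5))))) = -85 / 6537216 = -0.00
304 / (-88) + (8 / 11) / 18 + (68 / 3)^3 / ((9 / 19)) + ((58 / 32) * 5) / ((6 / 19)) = 24610.50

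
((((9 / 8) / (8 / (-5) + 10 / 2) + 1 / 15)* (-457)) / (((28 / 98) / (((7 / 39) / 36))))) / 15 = -0.21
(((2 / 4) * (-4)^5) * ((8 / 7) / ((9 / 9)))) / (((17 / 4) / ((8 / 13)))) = -131072 / 1547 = -84.73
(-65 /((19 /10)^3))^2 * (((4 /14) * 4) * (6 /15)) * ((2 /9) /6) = 13520000000 /8891671509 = 1.52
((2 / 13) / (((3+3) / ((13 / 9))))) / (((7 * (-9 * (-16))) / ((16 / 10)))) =1 / 17010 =0.00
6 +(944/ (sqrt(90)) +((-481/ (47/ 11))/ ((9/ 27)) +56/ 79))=-1229057/ 3713 +472 * sqrt(10)/ 15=-231.51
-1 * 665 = -665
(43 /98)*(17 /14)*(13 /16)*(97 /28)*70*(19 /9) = 221.62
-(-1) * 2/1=2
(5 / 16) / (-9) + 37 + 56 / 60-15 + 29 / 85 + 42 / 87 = 1684111 / 70992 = 23.72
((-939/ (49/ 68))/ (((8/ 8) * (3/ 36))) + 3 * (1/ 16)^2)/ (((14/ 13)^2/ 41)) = -1359145502013/ 2458624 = -552807.38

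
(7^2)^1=49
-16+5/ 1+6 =-5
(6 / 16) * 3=9 / 8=1.12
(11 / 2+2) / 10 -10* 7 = -277 / 4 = -69.25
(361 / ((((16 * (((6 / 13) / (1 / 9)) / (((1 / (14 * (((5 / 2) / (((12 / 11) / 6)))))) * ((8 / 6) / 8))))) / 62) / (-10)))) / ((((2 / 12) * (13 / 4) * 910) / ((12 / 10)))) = -11191 / 1576575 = -0.01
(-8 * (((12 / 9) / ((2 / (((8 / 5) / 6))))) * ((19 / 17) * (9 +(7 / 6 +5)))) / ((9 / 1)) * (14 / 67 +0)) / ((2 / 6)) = -774592 / 461295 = -1.68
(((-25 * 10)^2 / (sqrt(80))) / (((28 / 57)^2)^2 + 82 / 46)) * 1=758712571875 * sqrt(5) / 446933129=3795.94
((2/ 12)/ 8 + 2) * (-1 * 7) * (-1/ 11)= 679/ 528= 1.29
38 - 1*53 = -15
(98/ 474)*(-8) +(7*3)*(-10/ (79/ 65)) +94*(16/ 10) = -28486/ 1185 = -24.04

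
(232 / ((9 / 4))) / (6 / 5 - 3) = -4640 / 81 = -57.28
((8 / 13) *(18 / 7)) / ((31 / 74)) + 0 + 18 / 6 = 19119 / 2821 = 6.78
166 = 166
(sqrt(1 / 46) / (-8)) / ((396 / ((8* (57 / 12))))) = -19* sqrt(46) / 72864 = -0.00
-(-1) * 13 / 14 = 13 / 14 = 0.93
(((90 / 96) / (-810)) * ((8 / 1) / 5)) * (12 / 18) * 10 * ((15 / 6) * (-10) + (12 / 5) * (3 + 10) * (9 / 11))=-29 / 4455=-0.01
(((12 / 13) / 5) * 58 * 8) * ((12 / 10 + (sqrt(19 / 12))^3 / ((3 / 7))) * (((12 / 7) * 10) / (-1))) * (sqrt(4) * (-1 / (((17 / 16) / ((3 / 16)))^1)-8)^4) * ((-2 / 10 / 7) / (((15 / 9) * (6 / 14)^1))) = 598619576530944 / 950051375 + 26328175819648 * sqrt(57) / 81432975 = 3071036.25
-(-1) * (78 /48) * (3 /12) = 13 /32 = 0.41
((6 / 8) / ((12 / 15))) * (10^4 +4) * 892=8365845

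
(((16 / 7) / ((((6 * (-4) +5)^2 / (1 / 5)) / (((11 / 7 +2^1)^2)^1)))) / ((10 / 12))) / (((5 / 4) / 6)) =11520 / 123823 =0.09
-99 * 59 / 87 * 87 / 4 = -1460.25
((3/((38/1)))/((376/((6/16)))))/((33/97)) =291/1257344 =0.00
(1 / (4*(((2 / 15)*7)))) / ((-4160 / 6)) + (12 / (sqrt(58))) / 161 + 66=6*sqrt(58) / 4669 + 1537527 / 23296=66.01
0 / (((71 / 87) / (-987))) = 0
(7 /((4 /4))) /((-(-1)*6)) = 7 /6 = 1.17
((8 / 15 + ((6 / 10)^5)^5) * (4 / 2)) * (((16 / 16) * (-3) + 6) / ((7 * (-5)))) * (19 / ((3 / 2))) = -36239817205240453004 / 31292438507080078125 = -1.16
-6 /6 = -1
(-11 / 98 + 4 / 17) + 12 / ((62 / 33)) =336223 / 51646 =6.51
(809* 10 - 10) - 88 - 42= 7950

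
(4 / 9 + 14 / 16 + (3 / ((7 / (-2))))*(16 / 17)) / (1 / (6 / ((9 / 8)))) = 8786 / 3213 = 2.73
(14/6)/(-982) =-7/2946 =-0.00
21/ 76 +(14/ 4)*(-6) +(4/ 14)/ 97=-1069273/ 51604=-20.72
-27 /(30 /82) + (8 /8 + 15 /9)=-1067 /15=-71.13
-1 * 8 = -8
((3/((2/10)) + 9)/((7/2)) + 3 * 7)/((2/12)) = 1170/7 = 167.14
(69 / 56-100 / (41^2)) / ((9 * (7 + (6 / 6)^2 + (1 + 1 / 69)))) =2538947 / 175657776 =0.01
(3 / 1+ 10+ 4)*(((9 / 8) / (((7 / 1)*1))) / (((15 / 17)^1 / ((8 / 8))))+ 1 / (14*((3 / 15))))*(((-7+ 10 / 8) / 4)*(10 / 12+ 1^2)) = -649451 / 26880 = -24.16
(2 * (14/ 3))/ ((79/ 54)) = 504/ 79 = 6.38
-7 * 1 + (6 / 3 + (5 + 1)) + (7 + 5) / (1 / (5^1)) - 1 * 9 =52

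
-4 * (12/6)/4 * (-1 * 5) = 10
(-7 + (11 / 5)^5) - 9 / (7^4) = 334133451 / 7503125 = 44.53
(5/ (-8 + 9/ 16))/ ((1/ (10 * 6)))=-4800/ 119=-40.34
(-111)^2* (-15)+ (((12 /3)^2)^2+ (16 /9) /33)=-54814007 /297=-184558.95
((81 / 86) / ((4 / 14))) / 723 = 189 / 41452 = 0.00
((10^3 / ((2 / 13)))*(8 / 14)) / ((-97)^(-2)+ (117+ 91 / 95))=23240230000 / 738061443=31.49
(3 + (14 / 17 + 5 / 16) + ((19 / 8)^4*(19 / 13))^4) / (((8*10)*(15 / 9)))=1917090342105030317019279651 / 54666606306864712908800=35068.76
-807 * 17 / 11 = -13719 / 11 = -1247.18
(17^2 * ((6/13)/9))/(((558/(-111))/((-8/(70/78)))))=85544/3255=26.28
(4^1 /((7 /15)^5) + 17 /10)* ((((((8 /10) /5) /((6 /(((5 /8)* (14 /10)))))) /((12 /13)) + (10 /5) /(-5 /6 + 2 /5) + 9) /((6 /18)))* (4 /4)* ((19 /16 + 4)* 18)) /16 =14084.85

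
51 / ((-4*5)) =-51 / 20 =-2.55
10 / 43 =0.23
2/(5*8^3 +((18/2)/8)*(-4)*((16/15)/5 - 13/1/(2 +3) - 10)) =100/130787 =0.00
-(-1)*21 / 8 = 21 / 8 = 2.62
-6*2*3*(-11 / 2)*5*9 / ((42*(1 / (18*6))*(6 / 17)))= 454410 / 7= 64915.71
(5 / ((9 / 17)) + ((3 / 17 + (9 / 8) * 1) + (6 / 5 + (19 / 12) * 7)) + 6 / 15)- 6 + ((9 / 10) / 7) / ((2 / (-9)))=721883 / 42840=16.85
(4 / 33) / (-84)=-1 / 693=-0.00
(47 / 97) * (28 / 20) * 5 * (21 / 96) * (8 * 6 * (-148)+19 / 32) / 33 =-523492627 / 3277824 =-159.71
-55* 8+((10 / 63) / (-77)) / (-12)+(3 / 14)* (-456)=-15650707 / 29106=-537.71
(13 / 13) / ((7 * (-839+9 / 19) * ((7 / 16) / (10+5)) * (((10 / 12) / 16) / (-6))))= 131328 / 195167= 0.67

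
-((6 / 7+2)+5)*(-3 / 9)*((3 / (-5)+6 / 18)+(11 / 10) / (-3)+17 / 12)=2.05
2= 2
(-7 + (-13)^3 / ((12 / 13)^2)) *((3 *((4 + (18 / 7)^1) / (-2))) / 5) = 8562923 / 1680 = 5096.98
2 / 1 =2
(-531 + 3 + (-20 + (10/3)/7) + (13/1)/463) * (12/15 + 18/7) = -628149518/340305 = -1845.84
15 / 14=1.07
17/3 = 5.67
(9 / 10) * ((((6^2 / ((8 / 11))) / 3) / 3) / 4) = 99 / 80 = 1.24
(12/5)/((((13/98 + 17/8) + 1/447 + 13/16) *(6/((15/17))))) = 2102688/18304121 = 0.11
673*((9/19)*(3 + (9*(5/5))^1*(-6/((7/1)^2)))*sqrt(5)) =563301*sqrt(5)/931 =1352.93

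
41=41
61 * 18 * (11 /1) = 12078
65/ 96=0.68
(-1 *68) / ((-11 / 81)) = 5508 / 11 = 500.73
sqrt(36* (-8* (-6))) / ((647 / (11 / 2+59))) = 1548* sqrt(3) / 647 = 4.14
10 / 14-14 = -13.29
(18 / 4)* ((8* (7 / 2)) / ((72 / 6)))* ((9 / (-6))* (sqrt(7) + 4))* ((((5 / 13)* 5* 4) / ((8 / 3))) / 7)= -675 / 26 - 675* sqrt(7) / 104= -43.13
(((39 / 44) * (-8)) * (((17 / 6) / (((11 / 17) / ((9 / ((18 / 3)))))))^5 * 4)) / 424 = -78623762117511 / 96146158592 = -817.75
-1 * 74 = -74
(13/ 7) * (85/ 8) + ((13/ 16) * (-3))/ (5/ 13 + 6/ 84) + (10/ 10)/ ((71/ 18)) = 603947/ 41251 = 14.64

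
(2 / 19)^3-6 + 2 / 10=-198871 / 34295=-5.80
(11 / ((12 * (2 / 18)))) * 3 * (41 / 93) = 1353 / 124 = 10.91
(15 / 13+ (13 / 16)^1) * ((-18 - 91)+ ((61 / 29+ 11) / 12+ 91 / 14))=-199.40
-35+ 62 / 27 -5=-1018 / 27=-37.70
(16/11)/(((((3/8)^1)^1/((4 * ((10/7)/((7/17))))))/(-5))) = -435200/1617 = -269.14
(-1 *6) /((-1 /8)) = 48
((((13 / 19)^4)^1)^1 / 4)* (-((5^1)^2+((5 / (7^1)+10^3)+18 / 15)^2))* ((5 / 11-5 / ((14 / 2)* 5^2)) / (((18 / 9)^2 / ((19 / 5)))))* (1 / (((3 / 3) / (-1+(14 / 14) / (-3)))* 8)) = 720004669109557 / 194092552500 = 3709.59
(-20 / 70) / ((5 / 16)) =-32 / 35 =-0.91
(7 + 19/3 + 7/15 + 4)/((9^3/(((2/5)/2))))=89/18225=0.00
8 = 8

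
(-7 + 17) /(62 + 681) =0.01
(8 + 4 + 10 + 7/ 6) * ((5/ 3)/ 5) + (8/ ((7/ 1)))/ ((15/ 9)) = 5297/ 630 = 8.41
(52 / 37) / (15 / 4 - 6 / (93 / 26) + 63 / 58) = 186992 / 420283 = 0.44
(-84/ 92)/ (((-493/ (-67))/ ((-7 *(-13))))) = -11.29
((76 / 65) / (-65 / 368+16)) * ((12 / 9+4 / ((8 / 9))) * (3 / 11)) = 97888 / 832689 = 0.12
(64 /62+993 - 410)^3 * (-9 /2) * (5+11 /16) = -4860483679744875 /953312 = -5098523547.11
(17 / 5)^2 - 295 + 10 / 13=-91868 / 325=-282.67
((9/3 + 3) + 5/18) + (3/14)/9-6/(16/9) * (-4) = 2495/126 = 19.80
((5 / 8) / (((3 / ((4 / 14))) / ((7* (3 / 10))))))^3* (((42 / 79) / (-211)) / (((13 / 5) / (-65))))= 525 / 4267264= 0.00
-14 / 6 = -7 / 3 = -2.33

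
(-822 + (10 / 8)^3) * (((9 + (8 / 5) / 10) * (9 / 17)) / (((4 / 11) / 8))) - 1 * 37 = -1190345293 / 13600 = -87525.39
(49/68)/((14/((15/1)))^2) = 225/272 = 0.83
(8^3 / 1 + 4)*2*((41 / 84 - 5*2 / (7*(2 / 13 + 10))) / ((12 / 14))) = 4601 / 11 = 418.27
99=99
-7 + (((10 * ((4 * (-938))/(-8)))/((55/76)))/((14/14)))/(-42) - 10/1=-5653/33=-171.30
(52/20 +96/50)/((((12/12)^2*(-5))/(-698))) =78874/125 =630.99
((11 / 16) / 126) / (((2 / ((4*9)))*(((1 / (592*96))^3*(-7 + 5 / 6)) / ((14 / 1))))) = -40928991510528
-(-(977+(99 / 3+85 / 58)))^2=-3441582225 / 3364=-1023062.49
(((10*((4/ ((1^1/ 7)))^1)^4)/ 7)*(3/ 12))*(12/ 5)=526848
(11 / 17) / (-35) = -11 / 595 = -0.02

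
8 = 8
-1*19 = -19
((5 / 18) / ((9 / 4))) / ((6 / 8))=40 / 243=0.16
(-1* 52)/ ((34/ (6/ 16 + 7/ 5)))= -2.71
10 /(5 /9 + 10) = 18 /19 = 0.95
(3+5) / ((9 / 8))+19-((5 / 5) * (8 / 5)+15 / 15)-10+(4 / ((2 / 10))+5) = 1733 / 45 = 38.51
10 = 10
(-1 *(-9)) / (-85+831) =9 / 746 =0.01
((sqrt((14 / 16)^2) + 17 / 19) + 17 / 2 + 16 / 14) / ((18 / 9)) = 12143 / 2128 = 5.71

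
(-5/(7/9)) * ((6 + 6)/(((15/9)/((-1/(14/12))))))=1944/49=39.67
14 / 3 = 4.67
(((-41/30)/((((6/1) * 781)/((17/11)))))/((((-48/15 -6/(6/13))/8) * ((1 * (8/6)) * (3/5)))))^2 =12145225/156892609359684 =0.00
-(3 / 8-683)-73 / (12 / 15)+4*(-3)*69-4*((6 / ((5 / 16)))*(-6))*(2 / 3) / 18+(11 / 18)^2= -710159 / 3240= -219.18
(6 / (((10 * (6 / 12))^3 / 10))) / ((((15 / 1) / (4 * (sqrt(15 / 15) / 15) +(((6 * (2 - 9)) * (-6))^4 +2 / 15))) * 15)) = 80655160328 / 9375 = 8603217.10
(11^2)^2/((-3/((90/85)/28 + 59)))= -205720691/714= -288124.22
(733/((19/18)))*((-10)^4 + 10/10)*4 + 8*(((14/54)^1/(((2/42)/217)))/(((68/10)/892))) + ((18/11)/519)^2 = 305500311955683524/10527435963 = 29019441.49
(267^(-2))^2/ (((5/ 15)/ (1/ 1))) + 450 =762318228151/ 1694040507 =450.00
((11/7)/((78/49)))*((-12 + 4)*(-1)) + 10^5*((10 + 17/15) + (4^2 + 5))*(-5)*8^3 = -320819199692/39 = -8226133325.44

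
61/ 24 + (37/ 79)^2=413557/ 149784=2.76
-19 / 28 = -0.68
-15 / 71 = -0.21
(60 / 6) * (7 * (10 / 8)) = 175 / 2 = 87.50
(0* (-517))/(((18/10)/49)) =0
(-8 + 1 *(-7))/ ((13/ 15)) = -225/ 13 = -17.31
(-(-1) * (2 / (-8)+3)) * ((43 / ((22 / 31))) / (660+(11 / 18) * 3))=3999 / 15884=0.25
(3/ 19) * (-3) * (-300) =2700/ 19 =142.11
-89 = -89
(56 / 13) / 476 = 2 / 221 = 0.01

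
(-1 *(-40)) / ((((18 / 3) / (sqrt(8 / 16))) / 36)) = 120 *sqrt(2) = 169.71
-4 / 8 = -1 / 2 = -0.50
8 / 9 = 0.89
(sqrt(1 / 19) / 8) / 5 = sqrt(19) / 760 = 0.01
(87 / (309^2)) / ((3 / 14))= 406 / 95481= 0.00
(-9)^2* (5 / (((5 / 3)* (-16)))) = -243 / 16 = -15.19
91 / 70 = 13 / 10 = 1.30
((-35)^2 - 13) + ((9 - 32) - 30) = 1159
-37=-37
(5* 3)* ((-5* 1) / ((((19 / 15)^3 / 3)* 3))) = -36.90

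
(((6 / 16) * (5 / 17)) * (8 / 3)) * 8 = 40 / 17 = 2.35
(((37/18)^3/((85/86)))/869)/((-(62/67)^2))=-9777396631/827960466960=-0.01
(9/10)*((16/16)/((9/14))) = 7/5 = 1.40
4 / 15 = 0.27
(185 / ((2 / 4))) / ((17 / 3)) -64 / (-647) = 719258 / 10999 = 65.39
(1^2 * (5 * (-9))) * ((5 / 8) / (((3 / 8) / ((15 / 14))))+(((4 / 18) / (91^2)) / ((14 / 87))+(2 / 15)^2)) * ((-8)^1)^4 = -96355760128 / 289835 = -332450.39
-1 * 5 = -5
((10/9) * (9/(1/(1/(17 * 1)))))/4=5/34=0.15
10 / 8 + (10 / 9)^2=2.48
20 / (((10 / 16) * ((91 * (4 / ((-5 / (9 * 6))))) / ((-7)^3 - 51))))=7880 / 2457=3.21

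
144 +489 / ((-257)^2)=9511545 / 66049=144.01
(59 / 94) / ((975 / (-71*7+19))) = -14101 / 45825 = -0.31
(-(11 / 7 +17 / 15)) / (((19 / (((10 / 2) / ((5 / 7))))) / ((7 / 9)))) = -1988 / 2565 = -0.78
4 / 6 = 2 / 3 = 0.67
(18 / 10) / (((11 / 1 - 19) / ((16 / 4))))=-9 / 10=-0.90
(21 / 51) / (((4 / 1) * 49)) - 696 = -331295 / 476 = -696.00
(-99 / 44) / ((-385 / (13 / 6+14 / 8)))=141 / 6160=0.02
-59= -59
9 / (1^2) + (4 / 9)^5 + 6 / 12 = 1123979 / 118098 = 9.52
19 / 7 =2.71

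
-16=-16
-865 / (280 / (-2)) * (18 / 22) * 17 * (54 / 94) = 714663 / 14476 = 49.37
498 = 498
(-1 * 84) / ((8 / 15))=-315 / 2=-157.50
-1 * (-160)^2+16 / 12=-76796 / 3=-25598.67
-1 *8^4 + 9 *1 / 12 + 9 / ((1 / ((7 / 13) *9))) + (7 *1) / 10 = -1053243 / 260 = -4050.93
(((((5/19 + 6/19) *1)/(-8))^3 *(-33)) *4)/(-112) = -0.00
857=857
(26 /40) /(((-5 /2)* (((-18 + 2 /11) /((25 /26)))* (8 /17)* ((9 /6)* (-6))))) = -187 /56448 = -0.00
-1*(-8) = 8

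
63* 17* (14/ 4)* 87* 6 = 1956717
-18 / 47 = -0.38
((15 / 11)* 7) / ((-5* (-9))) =7 / 33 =0.21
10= 10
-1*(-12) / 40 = 0.30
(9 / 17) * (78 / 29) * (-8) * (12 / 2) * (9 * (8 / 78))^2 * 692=-258287616 / 6409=-40300.77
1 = 1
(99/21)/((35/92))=3036/245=12.39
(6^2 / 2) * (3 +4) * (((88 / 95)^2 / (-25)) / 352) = -2772 / 225625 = -0.01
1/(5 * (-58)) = -1/290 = -0.00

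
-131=-131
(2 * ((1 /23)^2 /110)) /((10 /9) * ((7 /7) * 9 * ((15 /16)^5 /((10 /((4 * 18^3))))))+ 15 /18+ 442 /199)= 19562496 /9617341319677685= 0.00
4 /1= 4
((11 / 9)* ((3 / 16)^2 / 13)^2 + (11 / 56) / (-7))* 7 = -15224077 / 77529088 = -0.20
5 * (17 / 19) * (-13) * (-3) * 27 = 89505 / 19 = 4710.79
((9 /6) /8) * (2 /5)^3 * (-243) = -729 /250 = -2.92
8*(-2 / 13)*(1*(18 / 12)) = -24 / 13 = -1.85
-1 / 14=-0.07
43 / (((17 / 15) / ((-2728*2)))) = -3519120 / 17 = -207007.06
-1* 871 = -871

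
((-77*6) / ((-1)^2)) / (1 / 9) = -4158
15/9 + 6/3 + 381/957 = 3890/957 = 4.06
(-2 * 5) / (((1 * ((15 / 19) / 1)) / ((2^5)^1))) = -1216 / 3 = -405.33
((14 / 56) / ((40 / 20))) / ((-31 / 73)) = -73 / 248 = -0.29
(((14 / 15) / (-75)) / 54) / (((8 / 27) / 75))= -7 / 120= -0.06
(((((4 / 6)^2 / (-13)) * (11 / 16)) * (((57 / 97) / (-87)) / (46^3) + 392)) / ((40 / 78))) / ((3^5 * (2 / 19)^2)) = -142071814276909 / 21291167623680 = -6.67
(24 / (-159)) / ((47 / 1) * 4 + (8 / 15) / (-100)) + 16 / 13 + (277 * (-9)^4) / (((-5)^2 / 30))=264830087968562 / 121432805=2180877.63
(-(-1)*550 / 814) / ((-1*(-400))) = 1 / 592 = 0.00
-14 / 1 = -14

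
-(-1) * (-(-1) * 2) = 2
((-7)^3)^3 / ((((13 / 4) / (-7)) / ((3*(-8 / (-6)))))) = 4519603984 / 13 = 347661844.92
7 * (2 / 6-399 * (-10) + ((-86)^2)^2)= 1148800933 / 3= 382933644.33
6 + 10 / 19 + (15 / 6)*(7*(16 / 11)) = 6684 / 209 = 31.98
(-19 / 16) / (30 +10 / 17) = -323 / 8320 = -0.04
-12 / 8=-3 / 2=-1.50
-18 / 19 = -0.95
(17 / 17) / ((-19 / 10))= -0.53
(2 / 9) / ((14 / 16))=16 / 63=0.25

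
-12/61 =-0.20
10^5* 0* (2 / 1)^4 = 0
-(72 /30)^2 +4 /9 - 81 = -19421 /225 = -86.32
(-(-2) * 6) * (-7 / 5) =-84 / 5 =-16.80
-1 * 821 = -821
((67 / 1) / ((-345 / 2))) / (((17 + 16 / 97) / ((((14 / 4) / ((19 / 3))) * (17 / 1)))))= -773381 / 3638025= -0.21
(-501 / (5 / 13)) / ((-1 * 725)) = 6513 / 3625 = 1.80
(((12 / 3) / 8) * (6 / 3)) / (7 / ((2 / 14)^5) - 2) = 1 / 117647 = 0.00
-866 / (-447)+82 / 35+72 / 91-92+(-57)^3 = -37683158273 / 203385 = -185279.93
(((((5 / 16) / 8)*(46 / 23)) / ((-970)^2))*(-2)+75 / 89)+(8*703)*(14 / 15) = 8440856353141 / 1607809920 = 5249.91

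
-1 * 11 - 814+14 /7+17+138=-668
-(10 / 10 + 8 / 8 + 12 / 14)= -20 / 7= -2.86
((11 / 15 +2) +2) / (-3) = -71 / 45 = -1.58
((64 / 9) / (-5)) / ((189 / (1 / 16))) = -4 / 8505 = -0.00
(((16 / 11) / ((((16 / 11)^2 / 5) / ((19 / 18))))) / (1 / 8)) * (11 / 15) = 2299 / 108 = 21.29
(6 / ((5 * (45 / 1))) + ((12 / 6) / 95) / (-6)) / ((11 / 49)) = 0.10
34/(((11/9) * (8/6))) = 459/22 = 20.86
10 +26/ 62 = 323/ 31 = 10.42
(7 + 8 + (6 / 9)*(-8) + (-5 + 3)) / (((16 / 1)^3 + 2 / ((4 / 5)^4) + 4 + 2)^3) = 48234496 / 435800872843188723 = 0.00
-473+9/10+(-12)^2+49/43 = -140593/430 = -326.96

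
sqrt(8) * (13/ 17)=26 * sqrt(2)/ 17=2.16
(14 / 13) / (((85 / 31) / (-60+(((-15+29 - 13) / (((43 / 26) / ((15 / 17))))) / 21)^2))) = -19480455056 / 826656467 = -23.57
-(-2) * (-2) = -4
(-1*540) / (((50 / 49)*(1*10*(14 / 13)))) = -2457 / 50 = -49.14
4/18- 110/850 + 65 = 65.09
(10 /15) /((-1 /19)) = -38 /3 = -12.67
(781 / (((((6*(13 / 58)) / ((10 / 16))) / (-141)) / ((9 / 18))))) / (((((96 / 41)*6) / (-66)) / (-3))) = -2400454265 / 6656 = -360645.17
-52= -52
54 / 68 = 27 / 34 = 0.79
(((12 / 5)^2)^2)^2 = 429981696 / 390625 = 1100.75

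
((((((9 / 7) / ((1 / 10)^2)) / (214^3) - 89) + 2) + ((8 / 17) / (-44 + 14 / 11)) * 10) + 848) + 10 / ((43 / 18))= 450815809679551 / 589243232914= 765.08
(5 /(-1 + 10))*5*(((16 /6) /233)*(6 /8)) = 50 /2097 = 0.02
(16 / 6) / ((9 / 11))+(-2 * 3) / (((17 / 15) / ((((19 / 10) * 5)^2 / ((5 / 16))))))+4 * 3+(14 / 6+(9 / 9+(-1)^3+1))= -693250 / 459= -1510.35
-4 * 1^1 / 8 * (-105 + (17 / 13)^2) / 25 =8728 / 4225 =2.07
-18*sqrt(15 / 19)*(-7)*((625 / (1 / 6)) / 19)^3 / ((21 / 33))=10441406250000*sqrt(285) / 130321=1352592639.11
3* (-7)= -21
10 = 10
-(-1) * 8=8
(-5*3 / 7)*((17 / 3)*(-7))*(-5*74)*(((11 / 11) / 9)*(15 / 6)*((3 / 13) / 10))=-15725 / 78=-201.60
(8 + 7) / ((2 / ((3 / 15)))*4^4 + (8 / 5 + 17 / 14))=350 / 59799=0.01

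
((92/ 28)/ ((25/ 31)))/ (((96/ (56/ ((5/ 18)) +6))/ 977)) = 120511973/ 14000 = 8608.00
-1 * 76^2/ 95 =-304/ 5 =-60.80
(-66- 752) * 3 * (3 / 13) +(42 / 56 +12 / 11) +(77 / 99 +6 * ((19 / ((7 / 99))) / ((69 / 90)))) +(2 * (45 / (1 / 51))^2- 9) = 10535580.29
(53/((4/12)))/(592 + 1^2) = 159/593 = 0.27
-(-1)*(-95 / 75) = -19 / 15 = -1.27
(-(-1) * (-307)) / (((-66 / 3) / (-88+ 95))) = 2149 / 22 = 97.68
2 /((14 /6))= 6 /7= 0.86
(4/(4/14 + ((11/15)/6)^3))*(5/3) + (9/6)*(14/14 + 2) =81245853/2934634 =27.69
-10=-10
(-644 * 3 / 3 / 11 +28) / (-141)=112 / 517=0.22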